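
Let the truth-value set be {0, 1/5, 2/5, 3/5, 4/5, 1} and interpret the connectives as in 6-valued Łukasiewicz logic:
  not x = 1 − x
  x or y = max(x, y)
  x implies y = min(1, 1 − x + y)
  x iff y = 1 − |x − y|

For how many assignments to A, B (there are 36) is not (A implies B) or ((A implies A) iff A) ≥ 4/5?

12

value 1: 6 assignments (counts)
value 4/5: 6 assignments (counts)
value 3/5: 6 assignments
value 2/5: 6 assignments
value 1/5: 6 assignments
value 0: 6 assignments
So 12 of the 36 assignments meet the threshold.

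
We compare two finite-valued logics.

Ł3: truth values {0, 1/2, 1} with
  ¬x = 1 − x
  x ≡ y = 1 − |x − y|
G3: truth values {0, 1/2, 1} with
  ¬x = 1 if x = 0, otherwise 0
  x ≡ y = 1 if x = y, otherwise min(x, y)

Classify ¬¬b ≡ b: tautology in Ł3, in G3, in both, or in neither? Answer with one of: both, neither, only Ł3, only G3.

In Ł3: every assignment gives 1 — tautology.
In G3: at b = 1/2 the value is 1/2 — not a tautology.

only Ł3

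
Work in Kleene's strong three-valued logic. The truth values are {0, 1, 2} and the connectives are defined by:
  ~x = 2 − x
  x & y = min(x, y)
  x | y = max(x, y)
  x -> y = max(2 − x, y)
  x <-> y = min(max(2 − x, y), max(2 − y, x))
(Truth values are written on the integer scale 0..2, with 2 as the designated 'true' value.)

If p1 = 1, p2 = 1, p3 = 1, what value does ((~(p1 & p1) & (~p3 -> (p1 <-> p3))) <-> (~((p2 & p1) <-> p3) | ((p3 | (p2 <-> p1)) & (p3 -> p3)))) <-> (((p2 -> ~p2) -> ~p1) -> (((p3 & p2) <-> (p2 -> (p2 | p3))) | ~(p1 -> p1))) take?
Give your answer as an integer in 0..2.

p1 & p1 = 1 & 1 = 1
~(p1 & p1) = ~1 = 1
~p3 = ~1 = 1
p1 <-> p3 = 1 <-> 1 = 1
~p3 -> (p1 <-> p3) = 1 -> 1 = 1
~(p1 & p1) & (~p3 -> (p1 <-> p3)) = 1 & 1 = 1
p2 & p1 = 1 & 1 = 1
(p2 & p1) <-> p3 = 1 <-> 1 = 1
~((p2 & p1) <-> p3) = ~1 = 1
p2 <-> p1 = 1 <-> 1 = 1
p3 | (p2 <-> p1) = 1 | 1 = 1
p3 -> p3 = 1 -> 1 = 1
(p3 | (p2 <-> p1)) & (p3 -> p3) = 1 & 1 = 1
~((p2 & p1) <-> p3) | ((p3 | (p2 <-> p1)) & (p3 -> p3)) = 1 | 1 = 1
(~(p1 & p1) & (~p3 -> (p1 <-> p3))) <-> (~((p2 & p1) <-> p3) | ((p3 | (p2 <-> p1)) & (p3 -> p3))) = 1 <-> 1 = 1
~p2 = ~1 = 1
p2 -> ~p2 = 1 -> 1 = 1
~p1 = ~1 = 1
(p2 -> ~p2) -> ~p1 = 1 -> 1 = 1
p3 & p2 = 1 & 1 = 1
p2 | p3 = 1 | 1 = 1
p2 -> (p2 | p3) = 1 -> 1 = 1
(p3 & p2) <-> (p2 -> (p2 | p3)) = 1 <-> 1 = 1
p1 -> p1 = 1 -> 1 = 1
~(p1 -> p1) = ~1 = 1
((p3 & p2) <-> (p2 -> (p2 | p3))) | ~(p1 -> p1) = 1 | 1 = 1
((p2 -> ~p2) -> ~p1) -> (((p3 & p2) <-> (p2 -> (p2 | p3))) | ~(p1 -> p1)) = 1 -> 1 = 1
((~(p1 & p1) & (~p3 -> (p1 <-> p3))) <-> (~((p2 & p1) <-> p3) | ((p3 | (p2 <-> p1)) & (p3 -> p3)))) <-> (((p2 -> ~p2) -> ~p1) -> (((p3 & p2) <-> (p2 -> (p2 | p3))) | ~(p1 -> p1))) = 1 <-> 1 = 1

1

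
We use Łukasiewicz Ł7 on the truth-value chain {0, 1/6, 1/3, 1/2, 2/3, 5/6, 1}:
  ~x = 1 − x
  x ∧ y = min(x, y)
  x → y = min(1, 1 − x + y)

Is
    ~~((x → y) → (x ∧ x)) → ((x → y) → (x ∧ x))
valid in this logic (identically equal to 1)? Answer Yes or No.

At x = 0, y = 1/3, for instance:
x → y = 0 → 1/3 = 1
x ∧ x = 0 ∧ 0 = 0
(x → y) → (x ∧ x) = 1 → 0 = 0
~((x → y) → (x ∧ x)) = ~0 = 1
~~((x → y) → (x ∧ x)) = ~1 = 0
~~((x → y) → (x ∧ x)) → ((x → y) → (x ∧ x)) = 0 → 0 = 1
and checking the remaining 48 assignments likewise gives ≥ 1 in every case.

Yes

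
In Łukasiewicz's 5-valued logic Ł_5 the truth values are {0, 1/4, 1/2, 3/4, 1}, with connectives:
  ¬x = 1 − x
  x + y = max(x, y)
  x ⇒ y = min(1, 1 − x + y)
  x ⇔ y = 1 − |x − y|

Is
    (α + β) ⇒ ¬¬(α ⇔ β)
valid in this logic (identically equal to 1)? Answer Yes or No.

No

Counterexample: take α = 0, β = 3/4.
α + β = 0 + 3/4 = 3/4
α ⇔ β = 0 ⇔ 3/4 = 1/4
¬(α ⇔ β) = ¬1/4 = 3/4
¬¬(α ⇔ β) = ¬3/4 = 1/4
(α + β) ⇒ ¬¬(α ⇔ β) = 3/4 ⇒ 1/4 = 1/2
This gives 1/2 ≠ 1.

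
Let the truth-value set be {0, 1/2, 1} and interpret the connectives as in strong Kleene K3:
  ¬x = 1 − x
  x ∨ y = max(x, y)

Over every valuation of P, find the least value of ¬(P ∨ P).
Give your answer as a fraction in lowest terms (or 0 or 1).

0

Take P = 1:
P ∨ P = 1 ∨ 1 = 1
¬(P ∨ P) = ¬1 = 0
No assignment yields a value below 0, so this is the minimum.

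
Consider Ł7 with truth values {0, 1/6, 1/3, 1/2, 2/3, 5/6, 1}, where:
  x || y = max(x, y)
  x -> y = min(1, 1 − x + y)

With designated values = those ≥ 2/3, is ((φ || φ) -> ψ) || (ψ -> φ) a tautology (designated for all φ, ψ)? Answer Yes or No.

Yes

At φ = 5/6, ψ = 0, for instance:
φ || φ = 5/6 || 5/6 = 5/6
(φ || φ) -> ψ = 5/6 -> 0 = 1/6
ψ -> φ = 0 -> 5/6 = 1
((φ || φ) -> ψ) || (ψ -> φ) = 1/6 || 1 = 1
and checking the remaining 48 assignments likewise gives ≥ 2/3 in every case.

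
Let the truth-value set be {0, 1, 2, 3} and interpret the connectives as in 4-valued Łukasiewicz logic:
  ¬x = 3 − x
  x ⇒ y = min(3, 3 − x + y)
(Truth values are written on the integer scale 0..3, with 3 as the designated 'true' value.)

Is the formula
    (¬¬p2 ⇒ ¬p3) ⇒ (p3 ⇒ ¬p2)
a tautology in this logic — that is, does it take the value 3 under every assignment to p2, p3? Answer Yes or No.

p2 = 0, p3 = 0 ↦ 3
p2 = 0, p3 = 1 ↦ 3
p2 = 0, p3 = 2 ↦ 3
p2 = 0, p3 = 3 ↦ 3
p2 = 1, p3 = 0 ↦ 3
p2 = 1, p3 = 1 ↦ 3
p2 = 1, p3 = 2 ↦ 3
p2 = 1, p3 = 3 ↦ 3
p2 = 2, p3 = 0 ↦ 3
p2 = 2, p3 = 1 ↦ 3
p2 = 2, p3 = 2 ↦ 3
p2 = 2, p3 = 3 ↦ 3
p2 = 3, p3 = 0 ↦ 3
p2 = 3, p3 = 1 ↦ 3
p2 = 3, p3 = 2 ↦ 3
p2 = 3, p3 = 3 ↦ 3
Every assignment gives a value ≥ 3.

Yes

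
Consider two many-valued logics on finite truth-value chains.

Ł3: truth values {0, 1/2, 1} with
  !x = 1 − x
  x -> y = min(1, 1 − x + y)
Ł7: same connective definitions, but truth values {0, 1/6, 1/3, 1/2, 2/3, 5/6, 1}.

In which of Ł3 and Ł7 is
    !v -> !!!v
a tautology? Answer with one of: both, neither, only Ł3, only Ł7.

both

In Ł3: every assignment gives 1 — tautology.
In Ł7: every assignment gives 1 — tautology.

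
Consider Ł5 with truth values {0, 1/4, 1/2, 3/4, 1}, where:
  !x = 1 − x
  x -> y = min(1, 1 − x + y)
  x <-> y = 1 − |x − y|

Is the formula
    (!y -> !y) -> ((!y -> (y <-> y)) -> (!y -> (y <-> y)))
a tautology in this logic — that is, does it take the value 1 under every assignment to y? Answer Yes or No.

y = 0 ↦ 1
y = 1/4 ↦ 1
y = 1/2 ↦ 1
y = 3/4 ↦ 1
y = 1 ↦ 1
Every assignment gives a value ≥ 1.

Yes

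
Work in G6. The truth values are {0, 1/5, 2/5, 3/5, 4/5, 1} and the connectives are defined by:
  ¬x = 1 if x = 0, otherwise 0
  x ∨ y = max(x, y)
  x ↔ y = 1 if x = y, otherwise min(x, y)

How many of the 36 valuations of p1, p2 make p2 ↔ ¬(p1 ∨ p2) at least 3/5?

value 1: 5 assignments (counts)
value 0: 31 assignments
So 5 of the 36 assignments meet the threshold.

5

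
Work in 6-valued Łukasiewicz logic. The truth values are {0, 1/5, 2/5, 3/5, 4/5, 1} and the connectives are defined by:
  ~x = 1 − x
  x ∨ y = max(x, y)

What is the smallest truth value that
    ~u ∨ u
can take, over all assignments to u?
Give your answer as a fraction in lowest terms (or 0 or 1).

3/5

Take u = 2/5:
~u = ~2/5 = 3/5
~u ∨ u = 3/5 ∨ 2/5 = 3/5
No assignment yields a value below 3/5, so this is the minimum.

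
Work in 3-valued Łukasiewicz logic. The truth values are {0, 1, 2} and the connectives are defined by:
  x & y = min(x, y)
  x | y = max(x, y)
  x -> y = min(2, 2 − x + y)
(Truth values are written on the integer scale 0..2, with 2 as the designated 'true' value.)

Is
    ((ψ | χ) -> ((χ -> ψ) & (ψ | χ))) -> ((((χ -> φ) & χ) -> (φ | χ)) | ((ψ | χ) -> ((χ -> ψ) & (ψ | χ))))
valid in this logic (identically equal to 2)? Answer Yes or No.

Yes

At φ = 1, ψ = 0, χ = 0, for instance:
ψ | χ = 0 | 0 = 0
χ -> ψ = 0 -> 0 = 2
ψ | χ = 0 | 0 = 0
(χ -> ψ) & (ψ | χ) = 2 & 0 = 0
(ψ | χ) -> ((χ -> ψ) & (ψ | χ)) = 0 -> 0 = 2
χ -> φ = 0 -> 1 = 2
(χ -> φ) & χ = 2 & 0 = 0
φ | χ = 1 | 0 = 1
((χ -> φ) & χ) -> (φ | χ) = 0 -> 1 = 2
(((χ -> φ) & χ) -> (φ | χ)) | ((ψ | χ) -> ((χ -> ψ) & (ψ | χ))) = 2 | 2 = 2
((ψ | χ) -> ((χ -> ψ) & (ψ | χ))) -> ((((χ -> φ) & χ) -> (φ | χ)) | ((ψ | χ) -> ((χ -> ψ) & (ψ | χ)))) = 2 -> 2 = 2
and checking the remaining 26 assignments likewise gives ≥ 2 in every case.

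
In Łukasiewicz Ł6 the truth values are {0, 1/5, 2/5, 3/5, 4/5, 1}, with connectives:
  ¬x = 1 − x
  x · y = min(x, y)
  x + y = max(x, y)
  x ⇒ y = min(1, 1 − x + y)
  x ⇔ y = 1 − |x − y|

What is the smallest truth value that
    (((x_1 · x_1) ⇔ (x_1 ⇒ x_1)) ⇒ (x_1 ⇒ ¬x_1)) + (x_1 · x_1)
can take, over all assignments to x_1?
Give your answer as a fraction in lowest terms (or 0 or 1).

Take x_1 = 4/5:
x_1 · x_1 = 4/5 · 4/5 = 4/5
x_1 ⇒ x_1 = 4/5 ⇒ 4/5 = 1
(x_1 · x_1) ⇔ (x_1 ⇒ x_1) = 4/5 ⇔ 1 = 4/5
¬x_1 = ¬4/5 = 1/5
x_1 ⇒ ¬x_1 = 4/5 ⇒ 1/5 = 2/5
((x_1 · x_1) ⇔ (x_1 ⇒ x_1)) ⇒ (x_1 ⇒ ¬x_1) = 4/5 ⇒ 2/5 = 3/5
x_1 · x_1 = 4/5 · 4/5 = 4/5
(((x_1 · x_1) ⇔ (x_1 ⇒ x_1)) ⇒ (x_1 ⇒ ¬x_1)) + (x_1 · x_1) = 3/5 + 4/5 = 4/5
No assignment yields a value below 4/5, so this is the minimum.

4/5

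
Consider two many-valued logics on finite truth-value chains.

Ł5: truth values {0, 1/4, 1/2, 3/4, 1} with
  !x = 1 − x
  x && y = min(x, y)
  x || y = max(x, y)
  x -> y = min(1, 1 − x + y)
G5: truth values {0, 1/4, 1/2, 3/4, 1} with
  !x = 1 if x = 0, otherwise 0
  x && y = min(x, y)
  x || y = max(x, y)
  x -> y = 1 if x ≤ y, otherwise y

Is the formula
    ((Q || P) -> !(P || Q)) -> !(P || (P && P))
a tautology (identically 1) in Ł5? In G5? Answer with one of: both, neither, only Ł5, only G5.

In Ł5: at P = 1/4, Q = 0 the value is 3/4 — not a tautology.
In G5: every assignment gives 1 — tautology.

only G5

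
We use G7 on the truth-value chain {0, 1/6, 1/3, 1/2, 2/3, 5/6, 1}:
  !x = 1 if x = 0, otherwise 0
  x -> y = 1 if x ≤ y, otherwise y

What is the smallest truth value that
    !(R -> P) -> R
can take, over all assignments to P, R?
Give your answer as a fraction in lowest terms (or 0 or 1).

Take P = 0, R = 1/6:
R -> P = 1/6 -> 0 = 0
!(R -> P) = !0 = 1
!(R -> P) -> R = 1 -> 1/6 = 1/6
No assignment yields a value below 1/6, so this is the minimum.

1/6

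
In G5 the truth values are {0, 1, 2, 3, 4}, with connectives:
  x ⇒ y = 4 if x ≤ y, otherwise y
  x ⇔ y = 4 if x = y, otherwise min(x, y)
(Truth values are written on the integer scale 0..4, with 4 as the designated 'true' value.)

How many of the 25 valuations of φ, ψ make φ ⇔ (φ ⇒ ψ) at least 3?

value 4: 1 assignment (counts)
value 3: 3 assignments (counts)
value 2: 5 assignments
value 1: 7 assignments
value 0: 9 assignments
So 4 of the 25 assignments meet the threshold.

4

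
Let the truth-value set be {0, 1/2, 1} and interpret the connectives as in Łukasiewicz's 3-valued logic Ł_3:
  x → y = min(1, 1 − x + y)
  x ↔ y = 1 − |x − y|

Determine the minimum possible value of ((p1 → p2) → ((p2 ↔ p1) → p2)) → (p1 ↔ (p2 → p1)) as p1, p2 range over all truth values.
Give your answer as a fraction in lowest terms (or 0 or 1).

1/2

Take p1 = 0, p2 = 1/2:
p1 → p2 = 0 → 1/2 = 1
p2 ↔ p1 = 1/2 ↔ 0 = 1/2
(p2 ↔ p1) → p2 = 1/2 → 1/2 = 1
(p1 → p2) → ((p2 ↔ p1) → p2) = 1 → 1 = 1
p2 → p1 = 1/2 → 0 = 1/2
p1 ↔ (p2 → p1) = 0 ↔ 1/2 = 1/2
((p1 → p2) → ((p2 ↔ p1) → p2)) → (p1 ↔ (p2 → p1)) = 1 → 1/2 = 1/2
No assignment yields a value below 1/2, so this is the minimum.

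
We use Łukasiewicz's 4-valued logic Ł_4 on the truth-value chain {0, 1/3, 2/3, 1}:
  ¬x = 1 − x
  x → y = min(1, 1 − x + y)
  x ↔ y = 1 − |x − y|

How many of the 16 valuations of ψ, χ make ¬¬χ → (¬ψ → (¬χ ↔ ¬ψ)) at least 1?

13

ψ = 0, χ = 0 ↦ 1  ≥
ψ = 0, χ = 1/3 ↦ 1  ≥
ψ = 0, χ = 2/3 ↦ 2/3  <
ψ = 0, χ = 1 ↦ 0  <
ψ = 1/3, χ = 0 ↦ 1  ≥
ψ = 1/3, χ = 1/3 ↦ 1  ≥
ψ = 1/3, χ = 2/3 ↦ 1  ≥
ψ = 1/3, χ = 1 ↦ 2/3  <
ψ = 2/3, χ = 0 ↦ 1  ≥
ψ = 2/3, χ = 1/3 ↦ 1  ≥
ψ = 2/3, χ = 2/3 ↦ 1  ≥
ψ = 2/3, χ = 1 ↦ 1  ≥
ψ = 1, χ = 0 ↦ 1  ≥
ψ = 1, χ = 1/3 ↦ 1  ≥
ψ = 1, χ = 2/3 ↦ 1  ≥
ψ = 1, χ = 1 ↦ 1  ≥
So 13 of the 16 assignments meet the threshold.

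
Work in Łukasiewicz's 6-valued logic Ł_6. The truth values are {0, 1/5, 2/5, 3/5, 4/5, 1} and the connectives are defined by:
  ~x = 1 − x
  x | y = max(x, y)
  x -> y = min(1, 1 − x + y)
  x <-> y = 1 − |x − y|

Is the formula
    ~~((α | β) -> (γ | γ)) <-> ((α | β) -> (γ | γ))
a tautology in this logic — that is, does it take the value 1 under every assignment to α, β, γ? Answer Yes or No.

At α = 1/5, β = 0, γ = 1/5, for instance:
α | β = 1/5 | 0 = 1/5
γ | γ = 1/5 | 1/5 = 1/5
(α | β) -> (γ | γ) = 1/5 -> 1/5 = 1
~((α | β) -> (γ | γ)) = ~1 = 0
~~((α | β) -> (γ | γ)) = ~0 = 1
~~((α | β) -> (γ | γ)) <-> ((α | β) -> (γ | γ)) = 1 <-> 1 = 1
and checking the remaining 215 assignments likewise gives ≥ 1 in every case.

Yes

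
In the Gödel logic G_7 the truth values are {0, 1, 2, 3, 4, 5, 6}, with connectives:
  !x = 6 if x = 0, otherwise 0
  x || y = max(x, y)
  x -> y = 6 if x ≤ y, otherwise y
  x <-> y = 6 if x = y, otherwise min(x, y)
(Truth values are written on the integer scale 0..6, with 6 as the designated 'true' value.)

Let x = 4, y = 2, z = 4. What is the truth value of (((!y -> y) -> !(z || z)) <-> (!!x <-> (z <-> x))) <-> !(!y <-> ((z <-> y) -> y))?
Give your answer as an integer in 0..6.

0

!y = !2 = 0
!y -> y = 0 -> 2 = 6
z || z = 4 || 4 = 4
!(z || z) = !4 = 0
(!y -> y) -> !(z || z) = 6 -> 0 = 0
!x = !4 = 0
!!x = !0 = 6
z <-> x = 4 <-> 4 = 6
!!x <-> (z <-> x) = 6 <-> 6 = 6
((!y -> y) -> !(z || z)) <-> (!!x <-> (z <-> x)) = 0 <-> 6 = 0
!y = !2 = 0
z <-> y = 4 <-> 2 = 2
(z <-> y) -> y = 2 -> 2 = 6
!y <-> ((z <-> y) -> y) = 0 <-> 6 = 0
!(!y <-> ((z <-> y) -> y)) = !0 = 6
(((!y -> y) -> !(z || z)) <-> (!!x <-> (z <-> x))) <-> !(!y <-> ((z <-> y) -> y)) = 0 <-> 6 = 0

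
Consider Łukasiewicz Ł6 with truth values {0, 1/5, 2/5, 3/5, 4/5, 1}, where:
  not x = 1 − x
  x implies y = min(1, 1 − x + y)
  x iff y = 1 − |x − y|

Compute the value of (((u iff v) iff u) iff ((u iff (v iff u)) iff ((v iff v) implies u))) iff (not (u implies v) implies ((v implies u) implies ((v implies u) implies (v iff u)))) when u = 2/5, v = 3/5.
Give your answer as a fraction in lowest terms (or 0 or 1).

u iff v = 2/5 iff 3/5 = 4/5
(u iff v) iff u = 4/5 iff 2/5 = 3/5
v iff u = 3/5 iff 2/5 = 4/5
u iff (v iff u) = 2/5 iff 4/5 = 3/5
v iff v = 3/5 iff 3/5 = 1
(v iff v) implies u = 1 implies 2/5 = 2/5
(u iff (v iff u)) iff ((v iff v) implies u) = 3/5 iff 2/5 = 4/5
((u iff v) iff u) iff ((u iff (v iff u)) iff ((v iff v) implies u)) = 3/5 iff 4/5 = 4/5
u implies v = 2/5 implies 3/5 = 1
not (u implies v) = not 1 = 0
v implies u = 3/5 implies 2/5 = 4/5
v implies u = 3/5 implies 2/5 = 4/5
v iff u = 3/5 iff 2/5 = 4/5
(v implies u) implies (v iff u) = 4/5 implies 4/5 = 1
(v implies u) implies ((v implies u) implies (v iff u)) = 4/5 implies 1 = 1
not (u implies v) implies ((v implies u) implies ((v implies u) implies (v iff u))) = 0 implies 1 = 1
(((u iff v) iff u) iff ((u iff (v iff u)) iff ((v iff v) implies u))) iff (not (u implies v) implies ((v implies u) implies ((v implies u) implies (v iff u)))) = 4/5 iff 1 = 4/5

4/5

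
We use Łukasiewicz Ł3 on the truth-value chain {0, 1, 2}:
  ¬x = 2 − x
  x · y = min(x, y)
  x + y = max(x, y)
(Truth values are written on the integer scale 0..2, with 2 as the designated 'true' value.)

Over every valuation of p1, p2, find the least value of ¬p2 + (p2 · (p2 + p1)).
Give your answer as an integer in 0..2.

1

Take p1 = 0, p2 = 1:
¬p2 = ¬1 = 1
p2 + p1 = 1 + 0 = 1
p2 · (p2 + p1) = 1 · 1 = 1
¬p2 + (p2 · (p2 + p1)) = 1 + 1 = 1
No assignment yields a value below 1, so this is the minimum.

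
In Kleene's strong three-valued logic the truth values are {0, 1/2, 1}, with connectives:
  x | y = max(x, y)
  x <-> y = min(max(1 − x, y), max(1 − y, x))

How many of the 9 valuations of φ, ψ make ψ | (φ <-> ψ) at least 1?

4

φ = 0, ψ = 0 ↦ 1  ≥
φ = 0, ψ = 1/2 ↦ 1/2  <
φ = 0, ψ = 1 ↦ 1  ≥
φ = 1/2, ψ = 0 ↦ 1/2  <
φ = 1/2, ψ = 1/2 ↦ 1/2  <
φ = 1/2, ψ = 1 ↦ 1  ≥
φ = 1, ψ = 0 ↦ 0  <
φ = 1, ψ = 1/2 ↦ 1/2  <
φ = 1, ψ = 1 ↦ 1  ≥
So 4 of the 9 assignments meet the threshold.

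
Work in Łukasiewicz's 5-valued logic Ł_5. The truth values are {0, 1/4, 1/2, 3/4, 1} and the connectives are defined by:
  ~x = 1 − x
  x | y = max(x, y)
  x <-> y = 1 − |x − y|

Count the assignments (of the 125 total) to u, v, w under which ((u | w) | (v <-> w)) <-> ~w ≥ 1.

25

value 1: 25 assignments (counts)
value 3/4: 30 assignments
value 1/2: 32 assignments
value 1/4: 12 assignments
value 0: 26 assignments
So 25 of the 125 assignments meet the threshold.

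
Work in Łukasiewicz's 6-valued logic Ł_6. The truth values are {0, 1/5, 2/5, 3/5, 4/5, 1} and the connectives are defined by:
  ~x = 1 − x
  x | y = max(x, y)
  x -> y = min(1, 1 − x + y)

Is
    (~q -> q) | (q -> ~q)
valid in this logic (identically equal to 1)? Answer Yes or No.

q = 0 ↦ 1
q = 1/5 ↦ 1
q = 2/5 ↦ 1
q = 3/5 ↦ 1
q = 4/5 ↦ 1
q = 1 ↦ 1
Every assignment gives a value ≥ 1.

Yes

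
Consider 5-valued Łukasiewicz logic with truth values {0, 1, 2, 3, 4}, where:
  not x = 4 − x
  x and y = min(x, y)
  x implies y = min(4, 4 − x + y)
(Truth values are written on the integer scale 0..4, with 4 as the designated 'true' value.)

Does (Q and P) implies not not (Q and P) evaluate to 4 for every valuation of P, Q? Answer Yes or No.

At P = 1, Q = 2, for instance:
Q and P = 2 and 1 = 1
not (Q and P) = not 1 = 3
not not (Q and P) = not 3 = 1
(Q and P) implies not not (Q and P) = 1 implies 1 = 4
and checking the remaining 24 assignments likewise gives ≥ 4 in every case.

Yes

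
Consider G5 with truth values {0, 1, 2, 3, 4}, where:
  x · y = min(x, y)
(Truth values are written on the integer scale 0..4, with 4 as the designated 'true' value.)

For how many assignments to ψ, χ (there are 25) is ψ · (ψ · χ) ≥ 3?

value 4: 1 assignment (counts)
value 3: 3 assignments (counts)
value 2: 5 assignments
value 1: 7 assignments
value 0: 9 assignments
So 4 of the 25 assignments meet the threshold.

4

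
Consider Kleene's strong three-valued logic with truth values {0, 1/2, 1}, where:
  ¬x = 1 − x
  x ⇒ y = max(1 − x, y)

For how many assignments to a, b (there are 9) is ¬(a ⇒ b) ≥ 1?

1

a = 0, b = 0 ↦ 0  <
a = 0, b = 1/2 ↦ 0  <
a = 0, b = 1 ↦ 0  <
a = 1/2, b = 0 ↦ 1/2  <
a = 1/2, b = 1/2 ↦ 1/2  <
a = 1/2, b = 1 ↦ 0  <
a = 1, b = 0 ↦ 1  ≥
a = 1, b = 1/2 ↦ 1/2  <
a = 1, b = 1 ↦ 0  <
So 1 of the 9 assignments meets the threshold.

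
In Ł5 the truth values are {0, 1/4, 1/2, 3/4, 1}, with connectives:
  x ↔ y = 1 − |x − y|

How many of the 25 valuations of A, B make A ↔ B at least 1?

5

value 1: 5 assignments (counts)
value 3/4: 8 assignments
value 1/2: 6 assignments
value 1/4: 4 assignments
value 0: 2 assignments
So 5 of the 25 assignments meet the threshold.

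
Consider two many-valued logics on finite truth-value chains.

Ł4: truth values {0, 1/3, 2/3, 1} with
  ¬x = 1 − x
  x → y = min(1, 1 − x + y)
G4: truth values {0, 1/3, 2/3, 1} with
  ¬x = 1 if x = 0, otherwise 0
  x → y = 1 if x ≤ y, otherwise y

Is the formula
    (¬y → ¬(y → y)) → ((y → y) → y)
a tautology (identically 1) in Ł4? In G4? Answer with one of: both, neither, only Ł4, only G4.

only Ł4

In Ł4: every assignment gives 1 — tautology.
In G4: at y = 1/3 the value is 1/3 — not a tautology.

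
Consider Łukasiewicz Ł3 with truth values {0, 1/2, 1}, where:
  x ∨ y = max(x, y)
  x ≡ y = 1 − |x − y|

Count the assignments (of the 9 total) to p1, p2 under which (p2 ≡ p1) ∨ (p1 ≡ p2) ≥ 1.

3

p1 = 0, p2 = 0 ↦ 1  ≥
p1 = 0, p2 = 1/2 ↦ 1/2  <
p1 = 0, p2 = 1 ↦ 0  <
p1 = 1/2, p2 = 0 ↦ 1/2  <
p1 = 1/2, p2 = 1/2 ↦ 1  ≥
p1 = 1/2, p2 = 1 ↦ 1/2  <
p1 = 1, p2 = 0 ↦ 0  <
p1 = 1, p2 = 1/2 ↦ 1/2  <
p1 = 1, p2 = 1 ↦ 1  ≥
So 3 of the 9 assignments meet the threshold.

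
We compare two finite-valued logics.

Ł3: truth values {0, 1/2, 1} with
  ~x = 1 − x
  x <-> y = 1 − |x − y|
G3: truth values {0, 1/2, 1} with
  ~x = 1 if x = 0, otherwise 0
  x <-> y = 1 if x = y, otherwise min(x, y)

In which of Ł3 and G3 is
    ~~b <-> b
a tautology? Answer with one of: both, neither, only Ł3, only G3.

In Ł3: every assignment gives 1 — tautology.
In G3: at b = 1/2 the value is 1/2 — not a tautology.

only Ł3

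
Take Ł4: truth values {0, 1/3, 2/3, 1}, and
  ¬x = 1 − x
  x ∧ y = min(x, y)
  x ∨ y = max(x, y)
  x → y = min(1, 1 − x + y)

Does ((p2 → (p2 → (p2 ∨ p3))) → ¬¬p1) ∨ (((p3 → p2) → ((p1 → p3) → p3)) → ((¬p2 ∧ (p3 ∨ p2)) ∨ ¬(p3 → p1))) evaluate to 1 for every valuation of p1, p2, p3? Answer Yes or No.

Counterexample: take p1 = 0, p2 = 0, p3 = 1/3.
p2 ∨ p3 = 0 ∨ 1/3 = 1/3
p2 → (p2 ∨ p3) = 0 → 1/3 = 1
p2 → (p2 → (p2 ∨ p3)) = 0 → 1 = 1
¬p1 = ¬0 = 1
¬¬p1 = ¬1 = 0
(p2 → (p2 → (p2 ∨ p3))) → ¬¬p1 = 1 → 0 = 0
p3 → p2 = 1/3 → 0 = 2/3
p1 → p3 = 0 → 1/3 = 1
(p1 → p3) → p3 = 1 → 1/3 = 1/3
(p3 → p2) → ((p1 → p3) → p3) = 2/3 → 1/3 = 2/3
¬p2 = ¬0 = 1
p3 ∨ p2 = 1/3 ∨ 0 = 1/3
¬p2 ∧ (p3 ∨ p2) = 1 ∧ 1/3 = 1/3
p3 → p1 = 1/3 → 0 = 2/3
¬(p3 → p1) = ¬2/3 = 1/3
(¬p2 ∧ (p3 ∨ p2)) ∨ ¬(p3 → p1) = 1/3 ∨ 1/3 = 1/3
((p3 → p2) → ((p1 → p3) → p3)) → ((¬p2 ∧ (p3 ∨ p2)) ∨ ¬(p3 → p1)) = 2/3 → 1/3 = 2/3
((p2 → (p2 → (p2 ∨ p3))) → ¬¬p1) ∨ (((p3 → p2) → ((p1 → p3) → p3)) → ((¬p2 ∧ (p3 ∨ p2)) ∨ ¬(p3 → p1))) = 0 ∨ 2/3 = 2/3
This gives 2/3 ≠ 1.

No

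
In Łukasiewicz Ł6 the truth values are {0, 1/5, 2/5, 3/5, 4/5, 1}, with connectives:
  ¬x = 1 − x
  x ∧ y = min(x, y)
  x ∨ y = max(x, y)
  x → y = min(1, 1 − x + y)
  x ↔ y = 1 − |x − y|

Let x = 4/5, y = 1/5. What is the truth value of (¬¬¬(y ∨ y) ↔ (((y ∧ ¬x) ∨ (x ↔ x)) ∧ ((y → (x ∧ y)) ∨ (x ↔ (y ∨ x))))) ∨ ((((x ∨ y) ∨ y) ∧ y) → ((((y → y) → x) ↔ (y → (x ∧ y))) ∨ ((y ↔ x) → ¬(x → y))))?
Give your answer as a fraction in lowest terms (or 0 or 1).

1

y ∨ y = 1/5 ∨ 1/5 = 1/5
¬(y ∨ y) = ¬1/5 = 4/5
¬¬(y ∨ y) = ¬4/5 = 1/5
¬¬¬(y ∨ y) = ¬1/5 = 4/5
¬x = ¬4/5 = 1/5
y ∧ ¬x = 1/5 ∧ 1/5 = 1/5
x ↔ x = 4/5 ↔ 4/5 = 1
(y ∧ ¬x) ∨ (x ↔ x) = 1/5 ∨ 1 = 1
x ∧ y = 4/5 ∧ 1/5 = 1/5
y → (x ∧ y) = 1/5 → 1/5 = 1
y ∨ x = 1/5 ∨ 4/5 = 4/5
x ↔ (y ∨ x) = 4/5 ↔ 4/5 = 1
(y → (x ∧ y)) ∨ (x ↔ (y ∨ x)) = 1 ∨ 1 = 1
((y ∧ ¬x) ∨ (x ↔ x)) ∧ ((y → (x ∧ y)) ∨ (x ↔ (y ∨ x))) = 1 ∧ 1 = 1
¬¬¬(y ∨ y) ↔ (((y ∧ ¬x) ∨ (x ↔ x)) ∧ ((y → (x ∧ y)) ∨ (x ↔ (y ∨ x)))) = 4/5 ↔ 1 = 4/5
x ∨ y = 4/5 ∨ 1/5 = 4/5
(x ∨ y) ∨ y = 4/5 ∨ 1/5 = 4/5
((x ∨ y) ∨ y) ∧ y = 4/5 ∧ 1/5 = 1/5
y → y = 1/5 → 1/5 = 1
(y → y) → x = 1 → 4/5 = 4/5
x ∧ y = 4/5 ∧ 1/5 = 1/5
y → (x ∧ y) = 1/5 → 1/5 = 1
((y → y) → x) ↔ (y → (x ∧ y)) = 4/5 ↔ 1 = 4/5
y ↔ x = 1/5 ↔ 4/5 = 2/5
x → y = 4/5 → 1/5 = 2/5
¬(x → y) = ¬2/5 = 3/5
(y ↔ x) → ¬(x → y) = 2/5 → 3/5 = 1
(((y → y) → x) ↔ (y → (x ∧ y))) ∨ ((y ↔ x) → ¬(x → y)) = 4/5 ∨ 1 = 1
(((x ∨ y) ∨ y) ∧ y) → ((((y → y) → x) ↔ (y → (x ∧ y))) ∨ ((y ↔ x) → ¬(x → y))) = 1/5 → 1 = 1
(¬¬¬(y ∨ y) ↔ (((y ∧ ¬x) ∨ (x ↔ x)) ∧ ((y → (x ∧ y)) ∨ (x ↔ (y ∨ x))))) ∨ ((((x ∨ y) ∨ y) ∧ y) → ((((y → y) → x) ↔ (y → (x ∧ y))) ∨ ((y ↔ x) → ¬(x → y)))) = 4/5 ∨ 1 = 1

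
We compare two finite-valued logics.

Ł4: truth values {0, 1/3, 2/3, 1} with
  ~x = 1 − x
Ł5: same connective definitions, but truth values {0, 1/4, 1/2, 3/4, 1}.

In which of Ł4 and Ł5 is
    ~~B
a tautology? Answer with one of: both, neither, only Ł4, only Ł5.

neither

In Ł4: at B = 0 the value is 0 — not a tautology.
In Ł5: at B = 0 the value is 0 — not a tautology.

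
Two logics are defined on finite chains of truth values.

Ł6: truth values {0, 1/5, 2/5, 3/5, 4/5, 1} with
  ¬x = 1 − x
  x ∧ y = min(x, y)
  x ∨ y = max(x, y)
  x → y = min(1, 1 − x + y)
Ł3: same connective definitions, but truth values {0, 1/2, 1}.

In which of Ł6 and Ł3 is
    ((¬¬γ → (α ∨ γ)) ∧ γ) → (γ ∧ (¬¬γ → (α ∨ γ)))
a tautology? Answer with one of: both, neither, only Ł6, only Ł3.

both

In Ł6: every assignment gives 1 — tautology.
In Ł3: every assignment gives 1 — tautology.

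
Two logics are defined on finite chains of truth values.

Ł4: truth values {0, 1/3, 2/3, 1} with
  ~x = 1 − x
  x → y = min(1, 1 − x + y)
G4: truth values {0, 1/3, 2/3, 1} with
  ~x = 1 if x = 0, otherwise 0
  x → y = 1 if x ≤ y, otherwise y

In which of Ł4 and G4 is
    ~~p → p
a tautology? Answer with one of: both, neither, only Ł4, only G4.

In Ł4: every assignment gives 1 — tautology.
In G4: at p = 1/3 the value is 1/3 — not a tautology.

only Ł4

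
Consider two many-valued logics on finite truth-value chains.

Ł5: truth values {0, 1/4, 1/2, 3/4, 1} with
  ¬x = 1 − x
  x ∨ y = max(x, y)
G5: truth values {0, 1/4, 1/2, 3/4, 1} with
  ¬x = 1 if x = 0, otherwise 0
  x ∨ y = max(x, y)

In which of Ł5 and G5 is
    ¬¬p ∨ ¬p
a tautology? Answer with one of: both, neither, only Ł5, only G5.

only G5

In Ł5: at p = 1/4 the value is 3/4 — not a tautology.
In G5: every assignment gives 1 — tautology.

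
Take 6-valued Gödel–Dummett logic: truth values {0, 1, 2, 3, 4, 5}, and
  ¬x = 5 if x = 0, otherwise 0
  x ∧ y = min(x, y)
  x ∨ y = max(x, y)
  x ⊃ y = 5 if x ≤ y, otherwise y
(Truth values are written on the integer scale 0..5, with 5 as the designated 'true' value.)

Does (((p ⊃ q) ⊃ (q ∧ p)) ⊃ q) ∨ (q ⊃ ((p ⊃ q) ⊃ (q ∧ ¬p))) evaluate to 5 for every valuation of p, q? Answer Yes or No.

Counterexample: take p = 2, q = 1.
p ⊃ q = 2 ⊃ 1 = 1
q ∧ p = 1 ∧ 2 = 1
(p ⊃ q) ⊃ (q ∧ p) = 1 ⊃ 1 = 5
((p ⊃ q) ⊃ (q ∧ p)) ⊃ q = 5 ⊃ 1 = 1
p ⊃ q = 2 ⊃ 1 = 1
¬p = ¬2 = 0
q ∧ ¬p = 1 ∧ 0 = 0
(p ⊃ q) ⊃ (q ∧ ¬p) = 1 ⊃ 0 = 0
q ⊃ ((p ⊃ q) ⊃ (q ∧ ¬p)) = 1 ⊃ 0 = 0
(((p ⊃ q) ⊃ (q ∧ p)) ⊃ q) ∨ (q ⊃ ((p ⊃ q) ⊃ (q ∧ ¬p))) = 1 ∨ 0 = 1
This gives 1 ≠ 5.

No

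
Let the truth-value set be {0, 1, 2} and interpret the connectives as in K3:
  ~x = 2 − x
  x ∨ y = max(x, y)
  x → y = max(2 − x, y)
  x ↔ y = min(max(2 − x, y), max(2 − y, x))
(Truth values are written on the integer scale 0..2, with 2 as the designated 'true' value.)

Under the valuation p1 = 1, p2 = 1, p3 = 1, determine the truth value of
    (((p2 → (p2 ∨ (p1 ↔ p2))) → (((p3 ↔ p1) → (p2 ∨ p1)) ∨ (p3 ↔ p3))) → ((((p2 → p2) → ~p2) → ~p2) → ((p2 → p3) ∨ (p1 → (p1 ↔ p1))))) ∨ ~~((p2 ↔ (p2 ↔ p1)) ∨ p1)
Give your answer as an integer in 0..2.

p1 ↔ p2 = 1 ↔ 1 = 1
p2 ∨ (p1 ↔ p2) = 1 ∨ 1 = 1
p2 → (p2 ∨ (p1 ↔ p2)) = 1 → 1 = 1
p3 ↔ p1 = 1 ↔ 1 = 1
p2 ∨ p1 = 1 ∨ 1 = 1
(p3 ↔ p1) → (p2 ∨ p1) = 1 → 1 = 1
p3 ↔ p3 = 1 ↔ 1 = 1
((p3 ↔ p1) → (p2 ∨ p1)) ∨ (p3 ↔ p3) = 1 ∨ 1 = 1
(p2 → (p2 ∨ (p1 ↔ p2))) → (((p3 ↔ p1) → (p2 ∨ p1)) ∨ (p3 ↔ p3)) = 1 → 1 = 1
p2 → p2 = 1 → 1 = 1
~p2 = ~1 = 1
(p2 → p2) → ~p2 = 1 → 1 = 1
~p2 = ~1 = 1
((p2 → p2) → ~p2) → ~p2 = 1 → 1 = 1
p2 → p3 = 1 → 1 = 1
p1 ↔ p1 = 1 ↔ 1 = 1
p1 → (p1 ↔ p1) = 1 → 1 = 1
(p2 → p3) ∨ (p1 → (p1 ↔ p1)) = 1 ∨ 1 = 1
(((p2 → p2) → ~p2) → ~p2) → ((p2 → p3) ∨ (p1 → (p1 ↔ p1))) = 1 → 1 = 1
((p2 → (p2 ∨ (p1 ↔ p2))) → (((p3 ↔ p1) → (p2 ∨ p1)) ∨ (p3 ↔ p3))) → ((((p2 → p2) → ~p2) → ~p2) → ((p2 → p3) ∨ (p1 → (p1 ↔ p1)))) = 1 → 1 = 1
p2 ↔ p1 = 1 ↔ 1 = 1
p2 ↔ (p2 ↔ p1) = 1 ↔ 1 = 1
(p2 ↔ (p2 ↔ p1)) ∨ p1 = 1 ∨ 1 = 1
~((p2 ↔ (p2 ↔ p1)) ∨ p1) = ~1 = 1
~~((p2 ↔ (p2 ↔ p1)) ∨ p1) = ~1 = 1
(((p2 → (p2 ∨ (p1 ↔ p2))) → (((p3 ↔ p1) → (p2 ∨ p1)) ∨ (p3 ↔ p3))) → ((((p2 → p2) → ~p2) → ~p2) → ((p2 → p3) ∨ (p1 → (p1 ↔ p1))))) ∨ ~~((p2 ↔ (p2 ↔ p1)) ∨ p1) = 1 ∨ 1 = 1

1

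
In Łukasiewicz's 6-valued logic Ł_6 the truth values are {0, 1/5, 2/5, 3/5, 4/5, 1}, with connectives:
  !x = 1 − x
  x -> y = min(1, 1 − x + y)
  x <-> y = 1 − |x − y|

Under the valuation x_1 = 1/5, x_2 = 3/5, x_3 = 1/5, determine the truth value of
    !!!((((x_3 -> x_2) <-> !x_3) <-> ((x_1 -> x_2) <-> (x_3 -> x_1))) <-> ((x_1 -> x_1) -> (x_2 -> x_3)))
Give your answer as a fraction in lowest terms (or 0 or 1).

1/5

x_3 -> x_2 = 1/5 -> 3/5 = 1
!x_3 = !1/5 = 4/5
(x_3 -> x_2) <-> !x_3 = 1 <-> 4/5 = 4/5
x_1 -> x_2 = 1/5 -> 3/5 = 1
x_3 -> x_1 = 1/5 -> 1/5 = 1
(x_1 -> x_2) <-> (x_3 -> x_1) = 1 <-> 1 = 1
((x_3 -> x_2) <-> !x_3) <-> ((x_1 -> x_2) <-> (x_3 -> x_1)) = 4/5 <-> 1 = 4/5
x_1 -> x_1 = 1/5 -> 1/5 = 1
x_2 -> x_3 = 3/5 -> 1/5 = 3/5
(x_1 -> x_1) -> (x_2 -> x_3) = 1 -> 3/5 = 3/5
(((x_3 -> x_2) <-> !x_3) <-> ((x_1 -> x_2) <-> (x_3 -> x_1))) <-> ((x_1 -> x_1) -> (x_2 -> x_3)) = 4/5 <-> 3/5 = 4/5
!((((x_3 -> x_2) <-> !x_3) <-> ((x_1 -> x_2) <-> (x_3 -> x_1))) <-> ((x_1 -> x_1) -> (x_2 -> x_3))) = !4/5 = 1/5
!!((((x_3 -> x_2) <-> !x_3) <-> ((x_1 -> x_2) <-> (x_3 -> x_1))) <-> ((x_1 -> x_1) -> (x_2 -> x_3))) = !1/5 = 4/5
!!!((((x_3 -> x_2) <-> !x_3) <-> ((x_1 -> x_2) <-> (x_3 -> x_1))) <-> ((x_1 -> x_1) -> (x_2 -> x_3))) = !4/5 = 1/5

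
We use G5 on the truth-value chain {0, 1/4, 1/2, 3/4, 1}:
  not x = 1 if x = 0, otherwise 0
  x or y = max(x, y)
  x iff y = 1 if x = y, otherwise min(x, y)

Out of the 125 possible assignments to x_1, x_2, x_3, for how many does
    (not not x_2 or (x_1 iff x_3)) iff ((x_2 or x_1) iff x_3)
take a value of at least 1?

value 1: 45 assignments (counts)
value 3/4: 14 assignments
value 1/2: 22 assignments
value 1/4: 24 assignments
value 0: 20 assignments
So 45 of the 125 assignments meet the threshold.

45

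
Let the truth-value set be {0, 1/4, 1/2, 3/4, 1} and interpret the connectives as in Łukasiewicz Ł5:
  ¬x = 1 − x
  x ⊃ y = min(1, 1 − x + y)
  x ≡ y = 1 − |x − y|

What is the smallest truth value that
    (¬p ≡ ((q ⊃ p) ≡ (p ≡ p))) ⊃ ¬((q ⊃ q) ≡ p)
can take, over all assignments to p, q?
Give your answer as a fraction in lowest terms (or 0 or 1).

1/2

Take p = 1/2, q = 1:
¬p = ¬1/2 = 1/2
q ⊃ p = 1 ⊃ 1/2 = 1/2
p ≡ p = 1/2 ≡ 1/2 = 1
(q ⊃ p) ≡ (p ≡ p) = 1/2 ≡ 1 = 1/2
¬p ≡ ((q ⊃ p) ≡ (p ≡ p)) = 1/2 ≡ 1/2 = 1
q ⊃ q = 1 ⊃ 1 = 1
(q ⊃ q) ≡ p = 1 ≡ 1/2 = 1/2
¬((q ⊃ q) ≡ p) = ¬1/2 = 1/2
(¬p ≡ ((q ⊃ p) ≡ (p ≡ p))) ⊃ ¬((q ⊃ q) ≡ p) = 1 ⊃ 1/2 = 1/2
No assignment yields a value below 1/2, so this is the minimum.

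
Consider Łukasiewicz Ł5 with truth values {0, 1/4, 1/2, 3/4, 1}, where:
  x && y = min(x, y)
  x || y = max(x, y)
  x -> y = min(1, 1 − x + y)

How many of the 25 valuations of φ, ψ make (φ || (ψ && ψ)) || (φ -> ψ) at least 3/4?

24

value 1: 19 assignments (counts)
value 3/4: 5 assignments (counts)
value 1/2: 1 assignment
So 24 of the 25 assignments meet the threshold.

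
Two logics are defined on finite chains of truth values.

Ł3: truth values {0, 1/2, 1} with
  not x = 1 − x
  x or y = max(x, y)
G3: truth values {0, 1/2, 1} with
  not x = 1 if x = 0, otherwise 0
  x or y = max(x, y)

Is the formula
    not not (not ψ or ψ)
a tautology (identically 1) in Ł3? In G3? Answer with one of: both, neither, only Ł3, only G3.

only G3

In Ł3: at ψ = 1/2 the value is 1/2 — not a tautology.
In G3: every assignment gives 1 — tautology.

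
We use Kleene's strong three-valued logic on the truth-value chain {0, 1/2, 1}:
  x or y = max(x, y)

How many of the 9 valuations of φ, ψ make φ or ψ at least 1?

5

φ = 0, ψ = 0 ↦ 0  <
φ = 0, ψ = 1/2 ↦ 1/2  <
φ = 0, ψ = 1 ↦ 1  ≥
φ = 1/2, ψ = 0 ↦ 1/2  <
φ = 1/2, ψ = 1/2 ↦ 1/2  <
φ = 1/2, ψ = 1 ↦ 1  ≥
φ = 1, ψ = 0 ↦ 1  ≥
φ = 1, ψ = 1/2 ↦ 1  ≥
φ = 1, ψ = 1 ↦ 1  ≥
So 5 of the 9 assignments meet the threshold.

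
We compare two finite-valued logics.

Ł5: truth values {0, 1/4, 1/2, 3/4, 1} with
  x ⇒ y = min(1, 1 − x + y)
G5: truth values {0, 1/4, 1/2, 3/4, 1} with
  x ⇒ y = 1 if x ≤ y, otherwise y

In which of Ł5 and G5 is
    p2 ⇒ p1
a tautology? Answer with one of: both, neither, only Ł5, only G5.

In Ł5: at p1 = 0, p2 = 1/4 the value is 3/4 — not a tautology.
In G5: at p1 = 0, p2 = 1/4 the value is 0 — not a tautology.

neither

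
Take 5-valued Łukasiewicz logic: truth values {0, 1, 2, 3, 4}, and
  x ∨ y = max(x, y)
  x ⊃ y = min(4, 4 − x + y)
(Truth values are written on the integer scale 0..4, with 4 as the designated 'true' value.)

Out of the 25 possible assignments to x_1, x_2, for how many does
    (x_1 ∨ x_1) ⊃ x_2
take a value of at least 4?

value 4: 15 assignments (counts)
value 3: 4 assignments
value 2: 3 assignments
value 1: 2 assignments
value 0: 1 assignment
So 15 of the 25 assignments meet the threshold.

15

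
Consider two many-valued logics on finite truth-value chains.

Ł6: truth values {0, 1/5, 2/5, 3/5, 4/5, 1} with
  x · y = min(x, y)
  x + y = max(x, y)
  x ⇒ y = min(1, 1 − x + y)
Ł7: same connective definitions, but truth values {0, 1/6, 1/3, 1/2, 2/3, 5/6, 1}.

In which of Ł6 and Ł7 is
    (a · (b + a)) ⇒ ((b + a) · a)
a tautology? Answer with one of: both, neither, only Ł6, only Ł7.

In Ł6: every assignment gives 1 — tautology.
In Ł7: every assignment gives 1 — tautology.

both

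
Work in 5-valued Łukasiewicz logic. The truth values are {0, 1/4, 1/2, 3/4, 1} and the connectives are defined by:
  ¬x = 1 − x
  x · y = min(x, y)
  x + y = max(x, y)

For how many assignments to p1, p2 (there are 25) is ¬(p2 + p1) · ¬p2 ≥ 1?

value 1: 1 assignment (counts)
value 3/4: 3 assignments
value 1/2: 5 assignments
value 1/4: 7 assignments
value 0: 9 assignments
So 1 of the 25 assignments meets the threshold.

1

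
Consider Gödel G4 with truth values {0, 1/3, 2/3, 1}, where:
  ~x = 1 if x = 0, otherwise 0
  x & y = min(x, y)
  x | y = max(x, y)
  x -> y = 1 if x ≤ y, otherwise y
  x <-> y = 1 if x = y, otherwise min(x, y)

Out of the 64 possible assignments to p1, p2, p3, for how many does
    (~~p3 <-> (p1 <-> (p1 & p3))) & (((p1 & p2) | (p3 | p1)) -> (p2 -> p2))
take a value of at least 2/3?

value 1: 48 assignments (counts)
value 2/3: 4 assignments (counts)
value 1/3: 8 assignments
value 0: 4 assignments
So 52 of the 64 assignments meet the threshold.

52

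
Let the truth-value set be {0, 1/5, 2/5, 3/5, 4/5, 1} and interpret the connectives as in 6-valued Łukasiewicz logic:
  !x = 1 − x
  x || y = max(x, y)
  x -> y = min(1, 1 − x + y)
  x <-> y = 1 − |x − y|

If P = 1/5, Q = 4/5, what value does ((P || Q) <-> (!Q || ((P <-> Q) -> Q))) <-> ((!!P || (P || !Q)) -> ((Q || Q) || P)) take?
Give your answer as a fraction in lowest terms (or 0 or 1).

P || Q = 1/5 || 4/5 = 4/5
!Q = !4/5 = 1/5
P <-> Q = 1/5 <-> 4/5 = 2/5
(P <-> Q) -> Q = 2/5 -> 4/5 = 1
!Q || ((P <-> Q) -> Q) = 1/5 || 1 = 1
(P || Q) <-> (!Q || ((P <-> Q) -> Q)) = 4/5 <-> 1 = 4/5
!P = !1/5 = 4/5
!!P = !4/5 = 1/5
!Q = !4/5 = 1/5
P || !Q = 1/5 || 1/5 = 1/5
!!P || (P || !Q) = 1/5 || 1/5 = 1/5
Q || Q = 4/5 || 4/5 = 4/5
(Q || Q) || P = 4/5 || 1/5 = 4/5
(!!P || (P || !Q)) -> ((Q || Q) || P) = 1/5 -> 4/5 = 1
((P || Q) <-> (!Q || ((P <-> Q) -> Q))) <-> ((!!P || (P || !Q)) -> ((Q || Q) || P)) = 4/5 <-> 1 = 4/5

4/5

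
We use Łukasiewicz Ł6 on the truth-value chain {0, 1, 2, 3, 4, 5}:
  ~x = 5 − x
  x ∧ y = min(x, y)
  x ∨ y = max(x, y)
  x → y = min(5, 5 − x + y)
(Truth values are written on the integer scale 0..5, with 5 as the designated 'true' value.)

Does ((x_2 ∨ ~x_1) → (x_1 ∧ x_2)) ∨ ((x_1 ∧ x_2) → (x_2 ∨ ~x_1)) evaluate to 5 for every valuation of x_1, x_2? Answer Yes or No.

At x_1 = 4, x_2 = 2, for instance:
~x_1 = ~4 = 1
x_2 ∨ ~x_1 = 2 ∨ 1 = 2
x_1 ∧ x_2 = 4 ∧ 2 = 2
(x_2 ∨ ~x_1) → (x_1 ∧ x_2) = 2 → 2 = 5
(x_1 ∧ x_2) → (x_2 ∨ ~x_1) = 2 → 2 = 5
((x_2 ∨ ~x_1) → (x_1 ∧ x_2)) ∨ ((x_1 ∧ x_2) → (x_2 ∨ ~x_1)) = 5 ∨ 5 = 5
and checking the remaining 35 assignments likewise gives ≥ 5 in every case.

Yes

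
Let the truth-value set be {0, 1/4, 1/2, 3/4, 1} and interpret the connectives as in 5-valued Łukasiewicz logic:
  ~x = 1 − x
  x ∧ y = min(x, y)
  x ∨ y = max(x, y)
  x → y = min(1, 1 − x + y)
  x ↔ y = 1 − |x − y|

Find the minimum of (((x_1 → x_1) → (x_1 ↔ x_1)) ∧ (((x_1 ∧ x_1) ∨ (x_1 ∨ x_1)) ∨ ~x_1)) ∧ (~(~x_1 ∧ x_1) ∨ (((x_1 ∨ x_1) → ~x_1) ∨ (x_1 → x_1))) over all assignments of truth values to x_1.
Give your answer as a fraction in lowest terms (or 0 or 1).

1/2

Take x_1 = 1/2:
x_1 → x_1 = 1/2 → 1/2 = 1
x_1 ↔ x_1 = 1/2 ↔ 1/2 = 1
(x_1 → x_1) → (x_1 ↔ x_1) = 1 → 1 = 1
x_1 ∧ x_1 = 1/2 ∧ 1/2 = 1/2
x_1 ∨ x_1 = 1/2 ∨ 1/2 = 1/2
(x_1 ∧ x_1) ∨ (x_1 ∨ x_1) = 1/2 ∨ 1/2 = 1/2
~x_1 = ~1/2 = 1/2
((x_1 ∧ x_1) ∨ (x_1 ∨ x_1)) ∨ ~x_1 = 1/2 ∨ 1/2 = 1/2
((x_1 → x_1) → (x_1 ↔ x_1)) ∧ (((x_1 ∧ x_1) ∨ (x_1 ∨ x_1)) ∨ ~x_1) = 1 ∧ 1/2 = 1/2
~x_1 = ~1/2 = 1/2
~x_1 ∧ x_1 = 1/2 ∧ 1/2 = 1/2
~(~x_1 ∧ x_1) = ~1/2 = 1/2
x_1 ∨ x_1 = 1/2 ∨ 1/2 = 1/2
~x_1 = ~1/2 = 1/2
(x_1 ∨ x_1) → ~x_1 = 1/2 → 1/2 = 1
x_1 → x_1 = 1/2 → 1/2 = 1
((x_1 ∨ x_1) → ~x_1) ∨ (x_1 → x_1) = 1 ∨ 1 = 1
~(~x_1 ∧ x_1) ∨ (((x_1 ∨ x_1) → ~x_1) ∨ (x_1 → x_1)) = 1/2 ∨ 1 = 1
(((x_1 → x_1) → (x_1 ↔ x_1)) ∧ (((x_1 ∧ x_1) ∨ (x_1 ∨ x_1)) ∨ ~x_1)) ∧ (~(~x_1 ∧ x_1) ∨ (((x_1 ∨ x_1) → ~x_1) ∨ (x_1 → x_1))) = 1/2 ∧ 1 = 1/2
No assignment yields a value below 1/2, so this is the minimum.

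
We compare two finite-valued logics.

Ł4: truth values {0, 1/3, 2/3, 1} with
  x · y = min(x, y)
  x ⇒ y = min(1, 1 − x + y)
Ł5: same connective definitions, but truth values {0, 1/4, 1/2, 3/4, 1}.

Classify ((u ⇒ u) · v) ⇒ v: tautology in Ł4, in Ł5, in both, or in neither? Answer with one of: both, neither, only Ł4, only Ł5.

In Ł4: every assignment gives 1 — tautology.
In Ł5: every assignment gives 1 — tautology.

both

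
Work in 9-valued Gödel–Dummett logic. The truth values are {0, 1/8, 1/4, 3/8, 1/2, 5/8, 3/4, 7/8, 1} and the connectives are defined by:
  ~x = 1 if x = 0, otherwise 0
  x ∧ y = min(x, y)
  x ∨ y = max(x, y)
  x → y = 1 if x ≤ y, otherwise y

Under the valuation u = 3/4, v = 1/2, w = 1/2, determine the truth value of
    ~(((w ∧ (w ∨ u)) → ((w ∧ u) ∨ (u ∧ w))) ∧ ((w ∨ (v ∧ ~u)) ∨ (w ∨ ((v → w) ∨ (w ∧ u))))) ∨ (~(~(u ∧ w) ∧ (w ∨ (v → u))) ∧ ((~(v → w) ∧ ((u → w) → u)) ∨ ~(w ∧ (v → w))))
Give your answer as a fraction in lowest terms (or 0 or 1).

w ∨ u = 1/2 ∨ 3/4 = 3/4
w ∧ (w ∨ u) = 1/2 ∧ 3/4 = 1/2
w ∧ u = 1/2 ∧ 3/4 = 1/2
u ∧ w = 3/4 ∧ 1/2 = 1/2
(w ∧ u) ∨ (u ∧ w) = 1/2 ∨ 1/2 = 1/2
(w ∧ (w ∨ u)) → ((w ∧ u) ∨ (u ∧ w)) = 1/2 → 1/2 = 1
~u = ~3/4 = 0
v ∧ ~u = 1/2 ∧ 0 = 0
w ∨ (v ∧ ~u) = 1/2 ∨ 0 = 1/2
v → w = 1/2 → 1/2 = 1
w ∧ u = 1/2 ∧ 3/4 = 1/2
(v → w) ∨ (w ∧ u) = 1 ∨ 1/2 = 1
w ∨ ((v → w) ∨ (w ∧ u)) = 1/2 ∨ 1 = 1
(w ∨ (v ∧ ~u)) ∨ (w ∨ ((v → w) ∨ (w ∧ u))) = 1/2 ∨ 1 = 1
((w ∧ (w ∨ u)) → ((w ∧ u) ∨ (u ∧ w))) ∧ ((w ∨ (v ∧ ~u)) ∨ (w ∨ ((v → w) ∨ (w ∧ u)))) = 1 ∧ 1 = 1
~(((w ∧ (w ∨ u)) → ((w ∧ u) ∨ (u ∧ w))) ∧ ((w ∨ (v ∧ ~u)) ∨ (w ∨ ((v → w) ∨ (w ∧ u))))) = ~1 = 0
u ∧ w = 3/4 ∧ 1/2 = 1/2
~(u ∧ w) = ~1/2 = 0
v → u = 1/2 → 3/4 = 1
w ∨ (v → u) = 1/2 ∨ 1 = 1
~(u ∧ w) ∧ (w ∨ (v → u)) = 0 ∧ 1 = 0
~(~(u ∧ w) ∧ (w ∨ (v → u))) = ~0 = 1
v → w = 1/2 → 1/2 = 1
~(v → w) = ~1 = 0
u → w = 3/4 → 1/2 = 1/2
(u → w) → u = 1/2 → 3/4 = 1
~(v → w) ∧ ((u → w) → u) = 0 ∧ 1 = 0
v → w = 1/2 → 1/2 = 1
w ∧ (v → w) = 1/2 ∧ 1 = 1/2
~(w ∧ (v → w)) = ~1/2 = 0
(~(v → w) ∧ ((u → w) → u)) ∨ ~(w ∧ (v → w)) = 0 ∨ 0 = 0
~(~(u ∧ w) ∧ (w ∨ (v → u))) ∧ ((~(v → w) ∧ ((u → w) → u)) ∨ ~(w ∧ (v → w))) = 1 ∧ 0 = 0
~(((w ∧ (w ∨ u)) → ((w ∧ u) ∨ (u ∧ w))) ∧ ((w ∨ (v ∧ ~u)) ∨ (w ∨ ((v → w) ∨ (w ∧ u))))) ∨ (~(~(u ∧ w) ∧ (w ∨ (v → u))) ∧ ((~(v → w) ∧ ((u → w) → u)) ∨ ~(w ∧ (v → w)))) = 0 ∨ 0 = 0

0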